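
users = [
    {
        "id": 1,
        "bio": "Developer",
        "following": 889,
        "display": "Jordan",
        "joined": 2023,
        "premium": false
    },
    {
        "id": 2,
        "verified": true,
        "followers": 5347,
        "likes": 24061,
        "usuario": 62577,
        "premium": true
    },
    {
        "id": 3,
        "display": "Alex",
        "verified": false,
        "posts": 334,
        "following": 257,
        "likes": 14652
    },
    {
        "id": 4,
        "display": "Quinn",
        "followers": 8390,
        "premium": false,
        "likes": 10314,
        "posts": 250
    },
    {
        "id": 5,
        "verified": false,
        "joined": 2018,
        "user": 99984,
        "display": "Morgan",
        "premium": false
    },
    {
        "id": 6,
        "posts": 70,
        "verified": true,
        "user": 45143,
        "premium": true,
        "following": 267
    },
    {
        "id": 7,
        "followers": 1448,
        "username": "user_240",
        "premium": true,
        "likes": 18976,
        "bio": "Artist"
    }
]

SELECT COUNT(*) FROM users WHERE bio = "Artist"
1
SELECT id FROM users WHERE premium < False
[]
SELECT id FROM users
[1, 2, 3, 4, 5, 6, 7]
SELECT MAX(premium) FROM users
True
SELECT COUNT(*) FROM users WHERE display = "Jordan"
1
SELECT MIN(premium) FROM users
False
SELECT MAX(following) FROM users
889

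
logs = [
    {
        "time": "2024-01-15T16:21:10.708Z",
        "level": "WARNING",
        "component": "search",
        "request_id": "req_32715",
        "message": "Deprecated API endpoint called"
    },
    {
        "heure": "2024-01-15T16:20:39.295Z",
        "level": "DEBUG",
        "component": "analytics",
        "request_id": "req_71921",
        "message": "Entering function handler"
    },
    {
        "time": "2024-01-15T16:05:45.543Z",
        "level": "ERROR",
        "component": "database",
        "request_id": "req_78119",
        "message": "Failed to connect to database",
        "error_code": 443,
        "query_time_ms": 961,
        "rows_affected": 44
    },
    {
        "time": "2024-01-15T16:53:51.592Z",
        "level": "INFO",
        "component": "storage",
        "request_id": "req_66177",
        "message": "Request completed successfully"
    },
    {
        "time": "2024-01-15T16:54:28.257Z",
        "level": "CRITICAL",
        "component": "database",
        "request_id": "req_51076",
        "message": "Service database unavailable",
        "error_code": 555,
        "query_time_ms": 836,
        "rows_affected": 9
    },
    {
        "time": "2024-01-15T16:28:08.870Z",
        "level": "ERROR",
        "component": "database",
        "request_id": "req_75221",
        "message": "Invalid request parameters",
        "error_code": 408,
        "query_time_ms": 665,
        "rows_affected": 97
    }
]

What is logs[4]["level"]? "CRITICAL"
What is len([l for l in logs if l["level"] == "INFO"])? 1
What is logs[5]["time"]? "2024-01-15T16:28:08.870Z"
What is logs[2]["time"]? "2024-01-15T16:05:45.543Z"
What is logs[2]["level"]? "ERROR"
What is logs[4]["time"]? "2024-01-15T16:54:28.257Z"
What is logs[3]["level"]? "INFO"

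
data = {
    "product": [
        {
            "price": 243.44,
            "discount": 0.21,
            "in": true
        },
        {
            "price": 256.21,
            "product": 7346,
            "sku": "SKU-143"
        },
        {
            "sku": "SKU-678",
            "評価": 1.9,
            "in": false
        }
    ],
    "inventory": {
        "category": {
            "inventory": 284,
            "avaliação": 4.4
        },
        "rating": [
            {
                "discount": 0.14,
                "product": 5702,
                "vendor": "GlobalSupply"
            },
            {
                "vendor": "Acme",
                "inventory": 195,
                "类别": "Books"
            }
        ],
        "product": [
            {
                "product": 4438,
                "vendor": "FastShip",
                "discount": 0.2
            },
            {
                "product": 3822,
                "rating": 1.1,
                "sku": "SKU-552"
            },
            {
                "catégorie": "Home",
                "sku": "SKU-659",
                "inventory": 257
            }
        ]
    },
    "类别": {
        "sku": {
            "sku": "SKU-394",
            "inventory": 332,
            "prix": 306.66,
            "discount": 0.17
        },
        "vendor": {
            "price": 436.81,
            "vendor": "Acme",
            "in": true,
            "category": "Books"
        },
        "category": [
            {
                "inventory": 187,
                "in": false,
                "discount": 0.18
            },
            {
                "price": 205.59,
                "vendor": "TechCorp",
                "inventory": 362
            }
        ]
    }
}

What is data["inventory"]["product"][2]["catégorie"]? "Home"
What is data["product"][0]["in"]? True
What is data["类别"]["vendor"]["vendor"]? "Acme"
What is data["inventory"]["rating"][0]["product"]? 5702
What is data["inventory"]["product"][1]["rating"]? 1.1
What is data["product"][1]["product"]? 7346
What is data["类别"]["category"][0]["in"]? False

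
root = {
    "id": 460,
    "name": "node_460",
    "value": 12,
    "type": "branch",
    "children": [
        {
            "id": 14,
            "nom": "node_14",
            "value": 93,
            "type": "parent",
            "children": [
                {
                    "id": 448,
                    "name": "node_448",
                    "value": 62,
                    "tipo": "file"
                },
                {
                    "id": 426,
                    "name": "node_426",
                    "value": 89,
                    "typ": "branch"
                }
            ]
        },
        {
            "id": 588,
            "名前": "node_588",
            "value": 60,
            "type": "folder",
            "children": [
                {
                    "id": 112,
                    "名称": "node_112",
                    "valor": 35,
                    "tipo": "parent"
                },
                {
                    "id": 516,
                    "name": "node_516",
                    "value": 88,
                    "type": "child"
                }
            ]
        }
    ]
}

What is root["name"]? "node_460"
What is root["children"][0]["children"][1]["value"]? 89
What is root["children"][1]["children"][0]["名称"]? "node_112"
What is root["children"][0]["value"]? 93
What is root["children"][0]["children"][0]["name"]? "node_448"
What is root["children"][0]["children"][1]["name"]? "node_426"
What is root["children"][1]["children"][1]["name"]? "node_516"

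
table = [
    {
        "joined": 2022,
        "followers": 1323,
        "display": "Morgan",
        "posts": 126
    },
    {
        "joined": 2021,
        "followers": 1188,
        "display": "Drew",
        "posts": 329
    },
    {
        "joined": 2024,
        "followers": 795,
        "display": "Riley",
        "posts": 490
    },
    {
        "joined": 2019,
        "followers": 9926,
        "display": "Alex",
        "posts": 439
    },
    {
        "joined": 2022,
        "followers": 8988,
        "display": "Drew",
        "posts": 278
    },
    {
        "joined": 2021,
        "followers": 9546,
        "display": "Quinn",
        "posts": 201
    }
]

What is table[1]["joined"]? 2021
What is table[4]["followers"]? 8988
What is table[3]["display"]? "Alex"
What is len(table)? 6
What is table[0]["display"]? "Morgan"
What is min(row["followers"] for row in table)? 795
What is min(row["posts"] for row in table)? 126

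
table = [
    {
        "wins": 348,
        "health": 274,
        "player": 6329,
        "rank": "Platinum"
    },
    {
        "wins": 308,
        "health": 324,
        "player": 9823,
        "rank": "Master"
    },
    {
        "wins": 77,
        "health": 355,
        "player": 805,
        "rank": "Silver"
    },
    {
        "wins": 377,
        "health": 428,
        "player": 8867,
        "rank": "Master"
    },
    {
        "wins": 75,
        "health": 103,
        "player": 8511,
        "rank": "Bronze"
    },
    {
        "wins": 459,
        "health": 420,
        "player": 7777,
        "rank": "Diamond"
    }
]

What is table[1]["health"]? 324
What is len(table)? 6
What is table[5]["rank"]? "Diamond"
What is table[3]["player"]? 8867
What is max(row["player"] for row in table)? 9823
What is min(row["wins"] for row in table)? 75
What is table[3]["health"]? 428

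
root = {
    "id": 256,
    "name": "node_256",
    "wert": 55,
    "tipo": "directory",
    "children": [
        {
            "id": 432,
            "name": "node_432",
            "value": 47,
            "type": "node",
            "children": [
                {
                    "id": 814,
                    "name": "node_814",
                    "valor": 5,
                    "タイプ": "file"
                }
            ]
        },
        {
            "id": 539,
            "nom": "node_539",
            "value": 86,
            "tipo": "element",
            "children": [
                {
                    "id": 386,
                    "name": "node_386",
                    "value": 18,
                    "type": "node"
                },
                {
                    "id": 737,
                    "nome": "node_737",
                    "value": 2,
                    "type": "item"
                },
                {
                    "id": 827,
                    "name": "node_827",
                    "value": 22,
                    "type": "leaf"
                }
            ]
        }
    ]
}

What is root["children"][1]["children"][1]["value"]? 2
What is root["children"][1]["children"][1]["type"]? "item"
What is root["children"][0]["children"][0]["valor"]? 5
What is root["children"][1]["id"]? 539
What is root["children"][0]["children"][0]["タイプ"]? "file"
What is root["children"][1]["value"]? 86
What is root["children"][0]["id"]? 432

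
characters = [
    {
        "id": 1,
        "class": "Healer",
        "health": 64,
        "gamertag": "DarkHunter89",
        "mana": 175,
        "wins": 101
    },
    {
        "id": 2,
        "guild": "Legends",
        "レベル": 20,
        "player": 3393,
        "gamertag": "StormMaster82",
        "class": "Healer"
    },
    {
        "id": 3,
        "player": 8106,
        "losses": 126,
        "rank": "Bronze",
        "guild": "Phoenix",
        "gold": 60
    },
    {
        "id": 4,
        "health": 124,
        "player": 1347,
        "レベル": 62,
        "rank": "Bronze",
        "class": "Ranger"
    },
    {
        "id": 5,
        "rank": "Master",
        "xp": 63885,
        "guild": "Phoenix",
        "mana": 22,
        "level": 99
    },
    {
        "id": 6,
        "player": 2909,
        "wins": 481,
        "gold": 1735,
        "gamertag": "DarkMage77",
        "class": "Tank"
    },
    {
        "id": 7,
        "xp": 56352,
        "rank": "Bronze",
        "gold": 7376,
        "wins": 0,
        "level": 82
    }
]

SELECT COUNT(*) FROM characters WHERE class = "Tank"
1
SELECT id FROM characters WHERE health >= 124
[4]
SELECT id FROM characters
[1, 2, 3, 4, 5, 6, 7]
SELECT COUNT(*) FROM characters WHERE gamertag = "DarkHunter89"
1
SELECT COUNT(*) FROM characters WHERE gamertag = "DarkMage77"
1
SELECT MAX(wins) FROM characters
481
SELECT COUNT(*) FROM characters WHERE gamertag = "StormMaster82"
1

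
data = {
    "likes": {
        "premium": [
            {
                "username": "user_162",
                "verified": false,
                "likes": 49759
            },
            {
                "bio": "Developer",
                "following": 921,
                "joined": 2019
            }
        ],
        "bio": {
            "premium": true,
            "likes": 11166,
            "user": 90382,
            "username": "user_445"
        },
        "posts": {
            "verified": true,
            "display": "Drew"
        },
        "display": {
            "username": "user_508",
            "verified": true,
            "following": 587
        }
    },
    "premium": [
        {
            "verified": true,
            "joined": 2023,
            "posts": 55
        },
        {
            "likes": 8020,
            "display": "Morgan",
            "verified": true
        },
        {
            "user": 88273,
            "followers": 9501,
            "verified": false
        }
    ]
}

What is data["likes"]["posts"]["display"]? "Drew"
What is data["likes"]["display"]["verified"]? True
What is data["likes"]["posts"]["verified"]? True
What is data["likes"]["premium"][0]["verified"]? False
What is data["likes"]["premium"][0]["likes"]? 49759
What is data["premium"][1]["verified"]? True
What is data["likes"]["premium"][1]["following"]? 921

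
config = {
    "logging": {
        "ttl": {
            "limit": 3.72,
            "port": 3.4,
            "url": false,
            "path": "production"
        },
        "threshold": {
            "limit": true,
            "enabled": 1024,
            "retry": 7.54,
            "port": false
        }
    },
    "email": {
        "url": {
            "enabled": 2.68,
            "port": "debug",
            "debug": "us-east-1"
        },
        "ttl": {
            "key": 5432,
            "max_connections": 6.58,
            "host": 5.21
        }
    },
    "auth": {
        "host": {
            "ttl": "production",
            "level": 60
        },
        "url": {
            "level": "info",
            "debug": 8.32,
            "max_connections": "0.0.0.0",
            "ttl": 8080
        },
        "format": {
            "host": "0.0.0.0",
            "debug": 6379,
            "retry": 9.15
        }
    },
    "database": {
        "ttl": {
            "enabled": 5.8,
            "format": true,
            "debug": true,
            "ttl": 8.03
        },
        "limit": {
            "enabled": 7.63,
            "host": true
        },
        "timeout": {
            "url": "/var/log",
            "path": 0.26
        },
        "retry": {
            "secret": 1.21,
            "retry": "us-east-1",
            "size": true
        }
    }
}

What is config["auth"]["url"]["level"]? "info"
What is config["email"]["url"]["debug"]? "us-east-1"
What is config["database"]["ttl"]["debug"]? True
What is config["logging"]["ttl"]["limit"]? 3.72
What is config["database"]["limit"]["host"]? True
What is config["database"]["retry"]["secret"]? 1.21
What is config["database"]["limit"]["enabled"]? 7.63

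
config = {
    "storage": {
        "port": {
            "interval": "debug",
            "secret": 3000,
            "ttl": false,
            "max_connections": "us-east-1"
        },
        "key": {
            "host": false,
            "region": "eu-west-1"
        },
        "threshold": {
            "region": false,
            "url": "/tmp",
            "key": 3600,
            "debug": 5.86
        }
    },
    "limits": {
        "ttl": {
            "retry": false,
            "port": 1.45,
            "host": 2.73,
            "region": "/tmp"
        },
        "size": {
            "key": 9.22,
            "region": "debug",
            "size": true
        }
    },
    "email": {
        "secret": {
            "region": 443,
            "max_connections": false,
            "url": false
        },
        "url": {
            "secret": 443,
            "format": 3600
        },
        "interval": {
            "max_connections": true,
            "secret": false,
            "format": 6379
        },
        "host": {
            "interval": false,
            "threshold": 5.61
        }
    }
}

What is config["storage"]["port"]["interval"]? "debug"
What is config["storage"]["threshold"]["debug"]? 5.86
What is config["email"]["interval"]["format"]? 6379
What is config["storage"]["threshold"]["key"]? 3600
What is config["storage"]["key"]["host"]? False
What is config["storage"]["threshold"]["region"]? False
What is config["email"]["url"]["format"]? 3600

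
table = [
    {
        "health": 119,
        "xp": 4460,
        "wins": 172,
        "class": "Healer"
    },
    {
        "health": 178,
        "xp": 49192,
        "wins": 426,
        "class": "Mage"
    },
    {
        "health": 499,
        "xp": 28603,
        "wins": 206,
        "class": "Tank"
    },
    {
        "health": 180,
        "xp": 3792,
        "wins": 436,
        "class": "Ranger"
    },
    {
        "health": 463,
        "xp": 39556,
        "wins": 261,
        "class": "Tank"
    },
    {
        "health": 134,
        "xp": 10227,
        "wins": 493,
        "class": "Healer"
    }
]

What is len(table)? 6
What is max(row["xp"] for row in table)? 49192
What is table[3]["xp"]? 3792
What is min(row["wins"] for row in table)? 172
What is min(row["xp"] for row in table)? 3792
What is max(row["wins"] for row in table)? 493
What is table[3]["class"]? "Ranger"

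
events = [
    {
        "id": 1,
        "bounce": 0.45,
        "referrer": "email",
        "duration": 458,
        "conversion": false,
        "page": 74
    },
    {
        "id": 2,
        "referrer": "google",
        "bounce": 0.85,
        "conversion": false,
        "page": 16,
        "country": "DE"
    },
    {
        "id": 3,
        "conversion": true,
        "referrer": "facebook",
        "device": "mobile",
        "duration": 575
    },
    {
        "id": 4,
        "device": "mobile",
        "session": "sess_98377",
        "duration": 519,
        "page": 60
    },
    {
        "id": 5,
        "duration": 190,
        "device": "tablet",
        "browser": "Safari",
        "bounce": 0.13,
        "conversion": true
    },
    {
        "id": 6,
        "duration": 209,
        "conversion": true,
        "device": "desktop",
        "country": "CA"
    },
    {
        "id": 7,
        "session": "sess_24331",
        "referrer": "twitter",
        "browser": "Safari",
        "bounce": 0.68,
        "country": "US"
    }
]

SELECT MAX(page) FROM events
74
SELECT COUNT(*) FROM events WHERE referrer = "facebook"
1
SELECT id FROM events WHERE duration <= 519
[1, 4, 5, 6]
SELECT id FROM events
[1, 2, 3, 4, 5, 6, 7]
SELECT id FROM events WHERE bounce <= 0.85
[1, 2, 5, 7]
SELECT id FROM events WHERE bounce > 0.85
[]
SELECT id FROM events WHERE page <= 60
[2, 4]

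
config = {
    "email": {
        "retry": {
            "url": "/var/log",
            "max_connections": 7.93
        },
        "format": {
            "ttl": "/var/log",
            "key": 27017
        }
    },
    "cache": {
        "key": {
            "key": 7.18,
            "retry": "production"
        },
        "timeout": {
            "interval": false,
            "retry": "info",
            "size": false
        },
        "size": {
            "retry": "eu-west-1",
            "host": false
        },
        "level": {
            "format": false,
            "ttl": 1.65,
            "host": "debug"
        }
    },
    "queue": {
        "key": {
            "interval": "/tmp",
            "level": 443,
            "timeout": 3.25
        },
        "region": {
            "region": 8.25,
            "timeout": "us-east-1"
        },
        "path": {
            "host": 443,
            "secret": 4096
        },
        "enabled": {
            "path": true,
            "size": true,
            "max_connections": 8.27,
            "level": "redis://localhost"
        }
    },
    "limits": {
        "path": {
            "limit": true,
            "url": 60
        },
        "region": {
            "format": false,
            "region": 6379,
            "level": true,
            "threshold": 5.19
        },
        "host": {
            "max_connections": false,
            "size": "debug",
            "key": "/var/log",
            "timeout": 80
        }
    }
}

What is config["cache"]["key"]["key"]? 7.18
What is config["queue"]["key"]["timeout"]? 3.25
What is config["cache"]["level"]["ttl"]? 1.65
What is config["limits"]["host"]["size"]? "debug"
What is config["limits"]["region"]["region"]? 6379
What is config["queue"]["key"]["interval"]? "/tmp"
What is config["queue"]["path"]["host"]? 443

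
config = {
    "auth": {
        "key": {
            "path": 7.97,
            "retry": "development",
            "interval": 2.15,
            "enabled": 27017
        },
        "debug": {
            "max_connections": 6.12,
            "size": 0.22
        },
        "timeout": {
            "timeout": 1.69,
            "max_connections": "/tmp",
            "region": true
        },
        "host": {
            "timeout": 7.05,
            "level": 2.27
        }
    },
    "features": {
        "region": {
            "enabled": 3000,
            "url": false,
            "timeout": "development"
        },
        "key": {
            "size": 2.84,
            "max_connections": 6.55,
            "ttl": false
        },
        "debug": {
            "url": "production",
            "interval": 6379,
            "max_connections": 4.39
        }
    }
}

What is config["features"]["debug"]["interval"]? 6379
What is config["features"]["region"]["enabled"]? 3000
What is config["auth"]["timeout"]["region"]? True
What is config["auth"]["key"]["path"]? 7.97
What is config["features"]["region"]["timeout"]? "development"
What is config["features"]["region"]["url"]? False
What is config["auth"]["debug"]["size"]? 0.22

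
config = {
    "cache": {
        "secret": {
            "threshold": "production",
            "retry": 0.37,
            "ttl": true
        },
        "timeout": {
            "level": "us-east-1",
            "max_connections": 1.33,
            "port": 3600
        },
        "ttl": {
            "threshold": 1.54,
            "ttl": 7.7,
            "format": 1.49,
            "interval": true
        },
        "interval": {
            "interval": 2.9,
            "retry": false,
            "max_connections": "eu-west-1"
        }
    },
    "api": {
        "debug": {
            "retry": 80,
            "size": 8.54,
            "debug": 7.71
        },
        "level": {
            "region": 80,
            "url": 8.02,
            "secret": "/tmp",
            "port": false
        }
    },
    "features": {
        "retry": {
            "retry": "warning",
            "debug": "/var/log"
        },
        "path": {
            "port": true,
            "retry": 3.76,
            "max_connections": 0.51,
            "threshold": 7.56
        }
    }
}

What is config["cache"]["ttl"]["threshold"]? 1.54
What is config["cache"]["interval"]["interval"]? 2.9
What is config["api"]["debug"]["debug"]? 7.71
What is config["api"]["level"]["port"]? False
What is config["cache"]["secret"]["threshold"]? "production"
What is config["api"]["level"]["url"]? 8.02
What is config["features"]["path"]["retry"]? 3.76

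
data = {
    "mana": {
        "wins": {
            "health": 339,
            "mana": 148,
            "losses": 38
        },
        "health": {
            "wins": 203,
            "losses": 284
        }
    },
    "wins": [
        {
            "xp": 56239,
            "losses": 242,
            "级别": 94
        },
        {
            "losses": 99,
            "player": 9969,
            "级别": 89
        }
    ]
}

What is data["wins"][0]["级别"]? 94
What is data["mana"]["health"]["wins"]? 203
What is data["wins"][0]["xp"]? 56239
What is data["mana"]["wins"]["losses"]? 38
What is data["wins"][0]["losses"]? 242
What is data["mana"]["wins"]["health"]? 339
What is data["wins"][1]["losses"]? 99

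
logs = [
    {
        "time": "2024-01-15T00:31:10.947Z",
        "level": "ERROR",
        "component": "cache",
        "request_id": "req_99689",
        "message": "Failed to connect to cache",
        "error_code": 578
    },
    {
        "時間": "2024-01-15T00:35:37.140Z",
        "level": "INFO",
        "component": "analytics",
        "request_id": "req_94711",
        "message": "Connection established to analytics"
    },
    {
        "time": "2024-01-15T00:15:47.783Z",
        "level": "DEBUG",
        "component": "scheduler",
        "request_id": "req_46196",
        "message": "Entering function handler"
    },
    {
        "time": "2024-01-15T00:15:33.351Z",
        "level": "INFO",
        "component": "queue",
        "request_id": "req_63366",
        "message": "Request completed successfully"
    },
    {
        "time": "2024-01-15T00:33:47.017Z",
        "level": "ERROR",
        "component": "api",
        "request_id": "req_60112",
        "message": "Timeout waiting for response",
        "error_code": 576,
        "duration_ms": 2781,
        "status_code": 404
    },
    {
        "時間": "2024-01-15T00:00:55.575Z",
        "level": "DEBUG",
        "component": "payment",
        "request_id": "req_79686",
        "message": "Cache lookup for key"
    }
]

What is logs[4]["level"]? "ERROR"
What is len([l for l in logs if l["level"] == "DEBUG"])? 2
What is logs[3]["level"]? "INFO"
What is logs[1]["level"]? "INFO"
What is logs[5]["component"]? "payment"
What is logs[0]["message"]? "Failed to connect to cache"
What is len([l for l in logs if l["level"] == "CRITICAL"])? 0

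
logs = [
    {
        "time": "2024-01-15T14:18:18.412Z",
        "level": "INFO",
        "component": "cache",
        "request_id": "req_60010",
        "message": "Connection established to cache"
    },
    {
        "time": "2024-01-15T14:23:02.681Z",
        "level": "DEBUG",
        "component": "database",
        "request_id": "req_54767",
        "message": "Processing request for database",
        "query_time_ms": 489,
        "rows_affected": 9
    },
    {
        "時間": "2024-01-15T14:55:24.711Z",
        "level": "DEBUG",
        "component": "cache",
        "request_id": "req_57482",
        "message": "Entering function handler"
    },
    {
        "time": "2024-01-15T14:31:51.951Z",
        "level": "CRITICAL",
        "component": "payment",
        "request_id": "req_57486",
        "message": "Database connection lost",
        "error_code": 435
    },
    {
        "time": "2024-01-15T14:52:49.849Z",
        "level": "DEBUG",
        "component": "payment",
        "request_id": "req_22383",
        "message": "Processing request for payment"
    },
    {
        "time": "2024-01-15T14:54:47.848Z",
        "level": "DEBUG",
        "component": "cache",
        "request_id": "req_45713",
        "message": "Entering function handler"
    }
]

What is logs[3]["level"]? "CRITICAL"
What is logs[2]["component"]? "cache"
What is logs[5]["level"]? "DEBUG"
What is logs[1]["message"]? "Processing request for database"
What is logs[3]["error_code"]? 435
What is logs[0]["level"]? "INFO"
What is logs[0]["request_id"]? "req_60010"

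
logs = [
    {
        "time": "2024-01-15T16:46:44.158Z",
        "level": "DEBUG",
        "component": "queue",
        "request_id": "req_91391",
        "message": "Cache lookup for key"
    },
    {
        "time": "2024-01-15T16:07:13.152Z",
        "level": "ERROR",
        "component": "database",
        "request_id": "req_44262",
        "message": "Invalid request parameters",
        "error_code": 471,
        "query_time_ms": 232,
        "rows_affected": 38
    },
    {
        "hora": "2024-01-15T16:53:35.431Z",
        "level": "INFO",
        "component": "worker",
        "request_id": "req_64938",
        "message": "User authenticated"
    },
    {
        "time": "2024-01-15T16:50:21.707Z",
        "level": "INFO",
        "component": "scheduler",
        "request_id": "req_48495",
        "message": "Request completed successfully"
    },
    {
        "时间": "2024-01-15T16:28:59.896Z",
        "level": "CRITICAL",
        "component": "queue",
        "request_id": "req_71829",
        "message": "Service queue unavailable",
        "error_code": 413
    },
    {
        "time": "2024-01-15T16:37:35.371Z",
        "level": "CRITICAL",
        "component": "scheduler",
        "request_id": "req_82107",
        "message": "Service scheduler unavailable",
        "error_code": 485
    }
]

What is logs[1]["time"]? "2024-01-15T16:07:13.152Z"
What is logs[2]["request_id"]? "req_64938"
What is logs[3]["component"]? "scheduler"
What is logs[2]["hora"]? "2024-01-15T16:53:35.431Z"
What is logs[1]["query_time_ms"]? 232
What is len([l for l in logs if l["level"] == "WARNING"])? 0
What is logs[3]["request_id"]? "req_48495"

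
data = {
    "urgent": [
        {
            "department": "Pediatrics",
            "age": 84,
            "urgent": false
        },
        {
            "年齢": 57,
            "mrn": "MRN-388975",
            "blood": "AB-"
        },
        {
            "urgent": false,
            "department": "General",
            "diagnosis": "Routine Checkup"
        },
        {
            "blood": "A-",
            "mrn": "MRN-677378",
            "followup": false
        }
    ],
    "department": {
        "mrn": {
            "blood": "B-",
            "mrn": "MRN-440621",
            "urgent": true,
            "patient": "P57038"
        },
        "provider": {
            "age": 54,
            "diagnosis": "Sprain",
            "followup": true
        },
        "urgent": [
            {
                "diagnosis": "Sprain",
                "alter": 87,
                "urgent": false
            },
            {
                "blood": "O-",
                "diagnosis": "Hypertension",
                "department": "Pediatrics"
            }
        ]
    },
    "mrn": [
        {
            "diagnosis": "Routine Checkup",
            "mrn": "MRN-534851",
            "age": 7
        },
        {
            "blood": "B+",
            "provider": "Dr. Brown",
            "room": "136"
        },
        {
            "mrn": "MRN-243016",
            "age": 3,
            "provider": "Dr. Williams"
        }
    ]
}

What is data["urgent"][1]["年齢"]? 57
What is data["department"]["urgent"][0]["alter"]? 87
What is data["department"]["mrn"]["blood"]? "B-"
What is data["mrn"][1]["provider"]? "Dr. Brown"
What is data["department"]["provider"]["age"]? 54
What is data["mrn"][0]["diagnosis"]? "Routine Checkup"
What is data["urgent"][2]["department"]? "General"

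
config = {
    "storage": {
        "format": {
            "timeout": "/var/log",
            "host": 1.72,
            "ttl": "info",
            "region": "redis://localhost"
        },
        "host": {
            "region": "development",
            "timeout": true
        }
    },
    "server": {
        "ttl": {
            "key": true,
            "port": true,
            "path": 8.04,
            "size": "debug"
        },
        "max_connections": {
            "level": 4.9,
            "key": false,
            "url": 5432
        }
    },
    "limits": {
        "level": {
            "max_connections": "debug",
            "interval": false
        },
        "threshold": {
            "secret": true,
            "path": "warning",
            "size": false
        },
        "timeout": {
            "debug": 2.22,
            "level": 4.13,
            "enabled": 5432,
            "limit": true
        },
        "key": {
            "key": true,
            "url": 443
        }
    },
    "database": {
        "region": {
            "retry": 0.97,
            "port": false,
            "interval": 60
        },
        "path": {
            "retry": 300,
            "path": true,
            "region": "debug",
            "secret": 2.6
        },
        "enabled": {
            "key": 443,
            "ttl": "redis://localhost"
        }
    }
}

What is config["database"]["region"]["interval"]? 60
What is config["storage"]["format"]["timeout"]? "/var/log"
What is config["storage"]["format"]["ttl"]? "info"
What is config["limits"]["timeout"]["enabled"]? 5432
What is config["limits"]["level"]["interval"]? False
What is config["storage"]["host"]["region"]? "development"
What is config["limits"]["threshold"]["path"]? "warning"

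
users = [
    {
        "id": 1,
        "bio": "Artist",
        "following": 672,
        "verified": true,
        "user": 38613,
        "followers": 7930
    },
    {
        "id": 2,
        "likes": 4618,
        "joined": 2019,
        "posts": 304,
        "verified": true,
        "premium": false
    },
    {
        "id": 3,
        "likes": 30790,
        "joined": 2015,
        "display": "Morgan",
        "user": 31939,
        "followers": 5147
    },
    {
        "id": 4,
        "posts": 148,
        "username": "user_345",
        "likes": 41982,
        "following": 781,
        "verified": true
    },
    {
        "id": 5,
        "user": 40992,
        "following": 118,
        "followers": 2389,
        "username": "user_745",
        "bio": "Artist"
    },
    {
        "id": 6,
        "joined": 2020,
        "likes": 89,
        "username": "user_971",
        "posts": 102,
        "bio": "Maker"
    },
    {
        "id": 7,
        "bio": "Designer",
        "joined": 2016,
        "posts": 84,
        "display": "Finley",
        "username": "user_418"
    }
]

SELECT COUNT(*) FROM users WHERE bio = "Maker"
1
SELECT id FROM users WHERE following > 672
[4]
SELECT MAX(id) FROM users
7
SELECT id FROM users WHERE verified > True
[]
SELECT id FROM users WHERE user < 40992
[1, 3]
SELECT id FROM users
[1, 2, 3, 4, 5, 6, 7]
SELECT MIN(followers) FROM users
2389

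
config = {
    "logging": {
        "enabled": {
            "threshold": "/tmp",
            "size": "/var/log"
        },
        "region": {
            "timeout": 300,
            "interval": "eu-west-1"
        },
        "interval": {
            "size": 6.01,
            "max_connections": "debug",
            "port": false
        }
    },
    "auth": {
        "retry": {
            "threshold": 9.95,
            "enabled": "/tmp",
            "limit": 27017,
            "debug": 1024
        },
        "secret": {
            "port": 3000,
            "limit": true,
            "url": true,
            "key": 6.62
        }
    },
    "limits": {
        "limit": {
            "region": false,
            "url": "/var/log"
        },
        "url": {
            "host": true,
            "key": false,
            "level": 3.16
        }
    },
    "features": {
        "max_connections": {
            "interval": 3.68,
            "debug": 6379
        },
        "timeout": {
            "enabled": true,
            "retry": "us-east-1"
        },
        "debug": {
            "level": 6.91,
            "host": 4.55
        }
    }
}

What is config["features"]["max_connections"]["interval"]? 3.68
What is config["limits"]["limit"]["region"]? False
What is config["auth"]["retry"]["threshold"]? 9.95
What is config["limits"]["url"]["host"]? True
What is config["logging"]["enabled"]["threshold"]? "/tmp"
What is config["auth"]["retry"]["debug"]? 1024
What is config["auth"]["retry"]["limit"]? 27017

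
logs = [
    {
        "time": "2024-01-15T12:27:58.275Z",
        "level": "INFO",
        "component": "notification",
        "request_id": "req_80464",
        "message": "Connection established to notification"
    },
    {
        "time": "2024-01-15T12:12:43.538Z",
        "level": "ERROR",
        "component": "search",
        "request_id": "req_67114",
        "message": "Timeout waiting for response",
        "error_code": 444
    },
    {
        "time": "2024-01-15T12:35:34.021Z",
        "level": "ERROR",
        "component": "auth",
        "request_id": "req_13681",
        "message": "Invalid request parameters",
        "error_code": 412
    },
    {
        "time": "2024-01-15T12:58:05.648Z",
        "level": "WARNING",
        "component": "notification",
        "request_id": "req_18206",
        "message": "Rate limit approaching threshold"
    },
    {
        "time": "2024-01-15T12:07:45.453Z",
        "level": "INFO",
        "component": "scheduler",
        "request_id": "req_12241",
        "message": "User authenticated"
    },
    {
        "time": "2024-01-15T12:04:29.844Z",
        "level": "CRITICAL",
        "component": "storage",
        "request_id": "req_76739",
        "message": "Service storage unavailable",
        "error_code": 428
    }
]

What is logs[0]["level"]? "INFO"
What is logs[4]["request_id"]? "req_12241"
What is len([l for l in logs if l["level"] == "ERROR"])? 2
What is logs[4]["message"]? "User authenticated"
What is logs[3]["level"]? "WARNING"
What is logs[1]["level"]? "ERROR"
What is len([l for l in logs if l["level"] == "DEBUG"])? 0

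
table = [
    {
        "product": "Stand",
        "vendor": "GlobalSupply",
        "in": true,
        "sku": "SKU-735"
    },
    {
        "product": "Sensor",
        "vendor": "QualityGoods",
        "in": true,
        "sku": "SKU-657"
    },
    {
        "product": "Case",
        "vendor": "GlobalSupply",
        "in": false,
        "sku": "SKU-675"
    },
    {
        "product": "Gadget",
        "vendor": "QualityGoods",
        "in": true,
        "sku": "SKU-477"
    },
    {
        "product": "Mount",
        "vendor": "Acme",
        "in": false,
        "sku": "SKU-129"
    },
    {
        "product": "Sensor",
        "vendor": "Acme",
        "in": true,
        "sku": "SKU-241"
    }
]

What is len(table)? 6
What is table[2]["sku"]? "SKU-675"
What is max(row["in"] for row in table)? True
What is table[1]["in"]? True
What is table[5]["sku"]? "SKU-241"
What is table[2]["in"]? False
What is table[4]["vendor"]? "Acme"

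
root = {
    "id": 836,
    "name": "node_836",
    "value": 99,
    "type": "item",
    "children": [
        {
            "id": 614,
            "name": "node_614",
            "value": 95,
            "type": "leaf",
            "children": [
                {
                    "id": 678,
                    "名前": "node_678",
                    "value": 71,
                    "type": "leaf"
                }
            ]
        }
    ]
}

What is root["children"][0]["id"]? 614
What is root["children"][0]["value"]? 95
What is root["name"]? "node_836"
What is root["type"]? "item"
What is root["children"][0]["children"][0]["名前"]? "node_678"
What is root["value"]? 99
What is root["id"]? 836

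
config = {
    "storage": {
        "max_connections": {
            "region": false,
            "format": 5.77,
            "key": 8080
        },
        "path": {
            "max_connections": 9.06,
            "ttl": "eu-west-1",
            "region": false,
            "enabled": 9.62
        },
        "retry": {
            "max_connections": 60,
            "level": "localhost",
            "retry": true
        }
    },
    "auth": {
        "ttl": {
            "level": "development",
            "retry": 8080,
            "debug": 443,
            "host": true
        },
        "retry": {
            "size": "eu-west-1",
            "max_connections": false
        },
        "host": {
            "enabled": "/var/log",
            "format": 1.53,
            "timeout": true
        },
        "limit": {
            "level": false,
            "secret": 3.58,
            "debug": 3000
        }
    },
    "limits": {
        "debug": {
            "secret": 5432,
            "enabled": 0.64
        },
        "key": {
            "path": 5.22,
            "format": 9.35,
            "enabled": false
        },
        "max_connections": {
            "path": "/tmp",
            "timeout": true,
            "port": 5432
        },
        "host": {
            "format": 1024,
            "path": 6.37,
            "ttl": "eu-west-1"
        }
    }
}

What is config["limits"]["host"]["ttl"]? "eu-west-1"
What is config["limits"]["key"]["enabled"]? False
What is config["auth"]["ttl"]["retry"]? 8080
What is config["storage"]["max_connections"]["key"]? 8080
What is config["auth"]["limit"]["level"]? False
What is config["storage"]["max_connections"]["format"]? 5.77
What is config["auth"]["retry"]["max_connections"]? False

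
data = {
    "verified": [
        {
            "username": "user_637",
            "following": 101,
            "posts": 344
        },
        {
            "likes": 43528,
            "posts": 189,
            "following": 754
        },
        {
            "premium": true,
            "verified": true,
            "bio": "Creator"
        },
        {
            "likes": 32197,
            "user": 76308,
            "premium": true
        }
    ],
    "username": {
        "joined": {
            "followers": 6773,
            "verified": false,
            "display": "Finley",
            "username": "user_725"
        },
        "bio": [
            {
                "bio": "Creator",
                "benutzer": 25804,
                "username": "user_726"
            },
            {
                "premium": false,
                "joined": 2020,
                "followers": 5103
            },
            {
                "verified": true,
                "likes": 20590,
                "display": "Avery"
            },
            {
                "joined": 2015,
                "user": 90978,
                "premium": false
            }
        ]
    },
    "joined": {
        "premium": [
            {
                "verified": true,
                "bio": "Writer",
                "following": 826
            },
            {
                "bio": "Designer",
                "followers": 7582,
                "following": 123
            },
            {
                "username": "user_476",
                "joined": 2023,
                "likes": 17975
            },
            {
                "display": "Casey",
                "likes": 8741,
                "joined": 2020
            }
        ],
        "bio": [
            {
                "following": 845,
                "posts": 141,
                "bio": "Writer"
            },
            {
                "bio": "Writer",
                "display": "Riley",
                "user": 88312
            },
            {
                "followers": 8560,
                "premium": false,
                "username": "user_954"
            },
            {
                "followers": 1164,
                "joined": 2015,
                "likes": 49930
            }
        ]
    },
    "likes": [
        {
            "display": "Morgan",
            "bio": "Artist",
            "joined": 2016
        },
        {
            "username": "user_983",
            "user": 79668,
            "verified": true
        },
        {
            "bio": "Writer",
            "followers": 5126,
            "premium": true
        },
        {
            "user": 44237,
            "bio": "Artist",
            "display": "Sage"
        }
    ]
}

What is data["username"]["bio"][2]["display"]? "Avery"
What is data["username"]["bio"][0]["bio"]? "Creator"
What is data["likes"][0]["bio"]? "Artist"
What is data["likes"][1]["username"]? "user_983"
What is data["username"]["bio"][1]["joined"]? 2020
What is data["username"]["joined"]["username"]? "user_725"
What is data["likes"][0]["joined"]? 2016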